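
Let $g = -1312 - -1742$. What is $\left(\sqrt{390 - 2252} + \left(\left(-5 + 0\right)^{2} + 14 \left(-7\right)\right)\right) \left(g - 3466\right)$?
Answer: $221628 - 21252 i \sqrt{38} \approx 2.2163 \cdot 10^{5} - 1.3101 \cdot 10^{5} i$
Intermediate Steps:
$g = 430$ ($g = -1312 + 1742 = 430$)
$\left(\sqrt{390 - 2252} + \left(\left(-5 + 0\right)^{2} + 14 \left(-7\right)\right)\right) \left(g - 3466\right) = \left(\sqrt{390 - 2252} + \left(\left(-5 + 0\right)^{2} + 14 \left(-7\right)\right)\right) \left(430 - 3466\right) = \left(\sqrt{-1862} - \left(98 - \left(-5\right)^{2}\right)\right) \left(-3036\right) = \left(7 i \sqrt{38} + \left(25 - 98\right)\right) \left(-3036\right) = \left(7 i \sqrt{38} - 73\right) \left(-3036\right) = \left(-73 + 7 i \sqrt{38}\right) \left(-3036\right) = 221628 - 21252 i \sqrt{38}$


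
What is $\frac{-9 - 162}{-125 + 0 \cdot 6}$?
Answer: $\frac{171}{125} \approx 1.368$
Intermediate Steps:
$\frac{-9 - 162}{-125 + 0 \cdot 6} = - \frac{171}{-125 + 0} = - \frac{171}{-125} = \left(-171\right) \left(- \frac{1}{125}\right) = \frac{171}{125}$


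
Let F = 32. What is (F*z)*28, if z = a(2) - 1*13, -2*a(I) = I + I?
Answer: -13440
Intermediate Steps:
a(I) = -I (a(I) = -(I + I)/2 = -I)
z = -15 (z = -1*2 - 1*13 = -2 - 13 = -15)
(F*z)*28 = (32*(-15))*28 = -480*28 = -13440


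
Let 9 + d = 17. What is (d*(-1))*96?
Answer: -768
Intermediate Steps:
d = 8 (d = -9 + 17 = 8)
(d*(-1))*96 = (8*(-1))*96 = -8*96 = -768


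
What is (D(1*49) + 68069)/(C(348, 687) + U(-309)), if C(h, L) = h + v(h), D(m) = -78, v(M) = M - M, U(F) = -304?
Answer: 6181/4 ≈ 1545.3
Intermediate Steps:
v(M) = 0
C(h, L) = h (C(h, L) = h + 0 = h)
(D(1*49) + 68069)/(C(348, 687) + U(-309)) = (-78 + 68069)/(348 - 304) = 67991/44 = 67991*(1/44) = 6181/4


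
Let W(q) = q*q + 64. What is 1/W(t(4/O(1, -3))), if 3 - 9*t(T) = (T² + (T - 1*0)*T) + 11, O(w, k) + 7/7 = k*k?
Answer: 324/21025 ≈ 0.015410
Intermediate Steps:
O(w, k) = -1 + k² (O(w, k) = -1 + k*k = -1 + k²)
t(T) = -8/9 - 2*T²/9 (t(T) = ⅓ - ((T² + (T - 1*0)*T) + 11)/9 = ⅓ - ((T² + (T + 0)*T) + 11)/9 = ⅓ - ((T² + T*T) + 11)/9 = ⅓ - ((T² + T²) + 11)/9 = ⅓ - (2*T² + 11)/9 = ⅓ - (11 + 2*T²)/9 = ⅓ + (-11/9 - 2*T²/9) = -8/9 - 2*T²/9)
W(q) = 64 + q² (W(q) = q² + 64 = 64 + q²)
1/W(t(4/O(1, -3))) = 1/(64 + (-8/9 - 2*16/(-1 + (-3)²)²/9)²) = 1/(64 + (-8/9 - 2*16/(-1 + 9)²/9)²) = 1/(64 + (-8/9 - 2*(4/8)²/9)²) = 1/(64 + (-8/9 - 2*(4*(⅛))²/9)²) = 1/(64 + (-8/9 - 2*(½)²/9)²) = 1/(64 + (-8/9 - 2/9*¼)²) = 1/(64 + (-8/9 - 1/18)²) = 1/(64 + (-17/18)²) = 1/(64 + 289/324) = 1/(21025/324) = 324/21025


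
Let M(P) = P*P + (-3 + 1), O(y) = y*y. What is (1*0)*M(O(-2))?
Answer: 0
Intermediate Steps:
O(y) = y²
M(P) = -2 + P² (M(P) = P² - 2 = -2 + P²)
(1*0)*M(O(-2)) = (1*0)*(-2 + ((-2)²)²) = 0*(-2 + 4²) = 0*(-2 + 16) = 0*14 = 0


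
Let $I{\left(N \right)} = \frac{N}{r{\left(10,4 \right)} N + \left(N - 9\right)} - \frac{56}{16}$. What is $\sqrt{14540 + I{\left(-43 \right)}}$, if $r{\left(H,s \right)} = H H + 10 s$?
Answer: $\frac{\sqrt{133987288578}}{3036} \approx 120.57$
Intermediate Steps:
$r{\left(H,s \right)} = H^{2} + 10 s$
$I{\left(N \right)} = - \frac{7}{2} + \frac{N}{-9 + 141 N}$ ($I{\left(N \right)} = \frac{N}{\left(10^{2} + 10 \cdot 4\right) N + \left(N - 9\right)} - \frac{56}{16} = \frac{N}{\left(100 + 40\right) N + \left(-9 + N\right)} - \frac{7}{2} = \frac{N}{140 N + \left(-9 + N\right)} - \frac{7}{2} = \frac{N}{-9 + 141 N} - \frac{7}{2} = - \frac{7}{2} + \frac{N}{-9 + 141 N}$)
$\sqrt{14540 + I{\left(-43 \right)}} = \sqrt{14540 + \frac{63 - -42355}{6 \left(-3 + 47 \left(-43\right)\right)}} = \sqrt{14540 + \frac{63 + 42355}{6 \left(-3 - 2021\right)}} = \sqrt{14540 + \frac{1}{6} \frac{1}{-2024} \cdot 42418} = \sqrt{14540 + \frac{1}{6} \left(- \frac{1}{2024}\right) 42418} = \sqrt{14540 - \frac{21209}{6072}} = \sqrt{\frac{88265671}{6072}} = \frac{\sqrt{133987288578}}{3036}$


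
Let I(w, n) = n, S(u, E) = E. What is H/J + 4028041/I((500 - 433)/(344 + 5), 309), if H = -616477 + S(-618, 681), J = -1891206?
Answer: 1269674264735/97397109 ≈ 13036.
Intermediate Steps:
H = -615796 (H = -616477 + 681 = -615796)
H/J + 4028041/I((500 - 433)/(344 + 5), 309) = -615796/(-1891206) + 4028041/309 = -615796*(-1/1891206) + 4028041*(1/309) = 307898/945603 + 4028041/309 = 1269674264735/97397109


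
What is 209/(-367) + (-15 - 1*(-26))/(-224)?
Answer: -50853/82208 ≈ -0.61859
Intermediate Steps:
209/(-367) + (-15 - 1*(-26))/(-224) = 209*(-1/367) + (-15 + 26)*(-1/224) = -209/367 + 11*(-1/224) = -209/367 - 11/224 = -50853/82208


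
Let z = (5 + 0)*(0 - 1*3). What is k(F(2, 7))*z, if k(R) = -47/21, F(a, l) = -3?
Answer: 235/7 ≈ 33.571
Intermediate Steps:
k(R) = -47/21 (k(R) = -47*1/21 = -47/21)
z = -15 (z = 5*(0 - 3) = 5*(-3) = -15)
k(F(2, 7))*z = -47/21*(-15) = 235/7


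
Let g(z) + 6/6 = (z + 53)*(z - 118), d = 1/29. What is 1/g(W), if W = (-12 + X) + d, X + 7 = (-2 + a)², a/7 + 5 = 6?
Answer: -841/5559705 ≈ -0.00015127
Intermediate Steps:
a = 7 (a = -35 + 7*6 = -35 + 42 = 7)
d = 1/29 ≈ 0.034483
X = 18 (X = -7 + (-2 + 7)² = -7 + 5² = -7 + 25 = 18)
W = 175/29 (W = (-12 + 18) + 1/29 = 6 + 1/29 = 175/29 ≈ 6.0345)
g(z) = -1 + (-118 + z)*(53 + z) (g(z) = -1 + (z + 53)*(z - 118) = -1 + (53 + z)*(-118 + z) = -1 + (-118 + z)*(53 + z))
1/g(W) = 1/(-6255 + (175/29)² - 65*175/29) = 1/(-6255 + 30625/841 - 11375/29) = 1/(-5559705/841) = -841/5559705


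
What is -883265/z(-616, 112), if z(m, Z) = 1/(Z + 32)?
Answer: -127190160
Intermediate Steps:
z(m, Z) = 1/(32 + Z)
-883265/z(-616, 112) = -883265/(1/(32 + 112)) = -883265/(1/144) = -883265/1/144 = -883265*144 = -127190160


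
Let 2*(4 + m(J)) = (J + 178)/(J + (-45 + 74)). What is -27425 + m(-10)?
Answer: -521067/19 ≈ -27425.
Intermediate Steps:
m(J) = -4 + (178 + J)/(2*(29 + J)) (m(J) = -4 + ((J + 178)/(J + (-45 + 74)))/2 = -4 + ((178 + J)/(J + 29))/2 = -4 + ((178 + J)/(29 + J))/2 = -4 + (178 + J)/(2*(29 + J)))
-27425 + m(-10) = -27425 + (-54 - 7*(-10))/(2*(29 - 10)) = -27425 + (½)*(-54 + 70)/19 = -27425 + (½)*(1/19)*16 = -27425 + 8/19 = -521067/19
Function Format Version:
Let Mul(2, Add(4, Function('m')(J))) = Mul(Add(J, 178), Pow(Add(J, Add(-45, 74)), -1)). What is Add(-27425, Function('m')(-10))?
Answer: Rational(-521067, 19) ≈ -27425.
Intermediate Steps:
Function('m')(J) = Add(-4, Mul(Rational(1, 2), Pow(Add(29, J), -1), Add(178, J))) (Function('m')(J) = Add(-4, Mul(Rational(1, 2), Mul(Add(J, 178), Pow(Add(J, Add(-45, 74)), -1)))) = Add(-4, Mul(Rational(1, 2), Mul(Add(178, J), Pow(Add(J, 29), -1)))) = Add(-4, Mul(Rational(1, 2), Mul(Add(178, J), Pow(Add(29, J), -1)))) = Add(-4, Mul(Rational(1, 2), Mul(Pow(Add(29, J), -1), Add(178, J)))) = Add(-4, Mul(Rational(1, 2), Pow(Add(29, J), -1), Add(178, J))))
Add(-27425, Function('m')(-10)) = Add(-27425, Mul(Rational(1, 2), Pow(Add(29, -10), -1), Add(-54, Mul(-7, -10)))) = Add(-27425, Mul(Rational(1, 2), Pow(19, -1), Add(-54, 70))) = Add(-27425, Mul(Rational(1, 2), Rational(1, 19), 16)) = Add(-27425, Rational(8, 19)) = Rational(-521067, 19)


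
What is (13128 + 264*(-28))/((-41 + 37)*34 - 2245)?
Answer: -5736/2381 ≈ -2.4091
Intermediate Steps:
(13128 + 264*(-28))/((-41 + 37)*34 - 2245) = (13128 - 7392)/(-4*34 - 2245) = 5736/(-136 - 2245) = 5736/(-2381) = 5736*(-1/2381) = -5736/2381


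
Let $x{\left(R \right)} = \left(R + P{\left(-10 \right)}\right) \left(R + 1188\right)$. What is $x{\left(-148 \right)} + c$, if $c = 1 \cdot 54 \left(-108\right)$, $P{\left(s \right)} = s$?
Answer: $-170152$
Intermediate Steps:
$x{\left(R \right)} = \left(-10 + R\right) \left(1188 + R\right)$ ($x{\left(R \right)} = \left(R - 10\right) \left(R + 1188\right) = \left(-10 + R\right) \left(1188 + R\right)$)
$c = -5832$ ($c = 54 \left(-108\right) = -5832$)
$x{\left(-148 \right)} + c = \left(-11880 + \left(-148\right)^{2} + 1178 \left(-148\right)\right) - 5832 = \left(-11880 + 21904 - 174344\right) - 5832 = -164320 - 5832 = -170152$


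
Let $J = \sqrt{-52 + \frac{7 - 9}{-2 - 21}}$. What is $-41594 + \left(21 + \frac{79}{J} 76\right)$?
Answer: $-41573 - \frac{3002 i \sqrt{27462}}{597} \approx -41573.0 - 833.3 i$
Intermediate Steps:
$J = \frac{i \sqrt{27462}}{23}$ ($J = \sqrt{-52 - \frac{2}{-23}} = \sqrt{-52 - - \frac{2}{23}} = \sqrt{-52 + \frac{2}{23}} = \sqrt{- \frac{1194}{23}} = \frac{i \sqrt{27462}}{23} \approx 7.2051 i$)
$-41594 + \left(21 + \frac{79}{J} 76\right) = -41594 + \left(21 + \frac{79}{\frac{1}{23} i \sqrt{27462}} \cdot 76\right) = -41594 + \left(21 + 79 \left(- \frac{i \sqrt{27462}}{1194}\right) 76\right) = -41594 + \left(21 + - \frac{79 i \sqrt{27462}}{1194} \cdot 76\right) = -41594 + \left(21 - \frac{3002 i \sqrt{27462}}{597}\right) = -41573 - \frac{3002 i \sqrt{27462}}{597}$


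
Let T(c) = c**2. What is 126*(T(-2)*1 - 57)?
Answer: -6678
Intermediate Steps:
126*(T(-2)*1 - 57) = 126*((-2)**2*1 - 57) = 126*(4*1 - 57) = 126*(4 - 57) = 126*(-53) = -6678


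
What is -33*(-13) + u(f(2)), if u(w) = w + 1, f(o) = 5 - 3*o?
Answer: 429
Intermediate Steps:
u(w) = 1 + w
-33*(-13) + u(f(2)) = -33*(-13) + (1 + (5 - 3*2)) = 429 + (1 + (5 - 6)) = 429 + (1 - 1) = 429 + 0 = 429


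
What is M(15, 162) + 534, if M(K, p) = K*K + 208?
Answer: 967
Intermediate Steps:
M(K, p) = 208 + K² (M(K, p) = K² + 208 = 208 + K²)
M(15, 162) + 534 = (208 + 15²) + 534 = (208 + 225) + 534 = 433 + 534 = 967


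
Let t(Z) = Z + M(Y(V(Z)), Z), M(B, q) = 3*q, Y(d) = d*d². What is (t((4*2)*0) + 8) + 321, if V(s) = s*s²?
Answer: 329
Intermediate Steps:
V(s) = s³
Y(d) = d³
t(Z) = 4*Z (t(Z) = Z + 3*Z = 4*Z)
(t((4*2)*0) + 8) + 321 = (4*((4*2)*0) + 8) + 321 = (4*(8*0) + 8) + 321 = (4*0 + 8) + 321 = (0 + 8) + 321 = 8 + 321 = 329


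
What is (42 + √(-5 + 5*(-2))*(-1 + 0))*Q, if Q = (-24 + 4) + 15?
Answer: -210 + 5*I*√15 ≈ -210.0 + 19.365*I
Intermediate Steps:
Q = -5 (Q = -20 + 15 = -5)
(42 + √(-5 + 5*(-2))*(-1 + 0))*Q = (42 + √(-5 + 5*(-2))*(-1 + 0))*(-5) = (42 + √(-5 - 10)*(-1))*(-5) = (42 + √(-15)*(-1))*(-5) = (42 + (I*√15)*(-1))*(-5) = (42 - I*√15)*(-5) = -210 + 5*I*√15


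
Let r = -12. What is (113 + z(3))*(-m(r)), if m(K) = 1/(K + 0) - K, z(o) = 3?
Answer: -4147/3 ≈ -1382.3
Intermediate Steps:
m(K) = 1/K - K
(113 + z(3))*(-m(r)) = (113 + 3)*(-(1/(-12) - 1*(-12))) = 116*(-(-1/12 + 12)) = 116*(-1*143/12) = 116*(-143/12) = -4147/3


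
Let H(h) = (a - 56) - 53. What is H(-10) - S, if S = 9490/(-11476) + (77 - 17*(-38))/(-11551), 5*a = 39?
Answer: -33242706483/331398190 ≈ -100.31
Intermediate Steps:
a = 39/5 (a = (⅕)*39 = 39/5 ≈ 7.8000)
H(h) = -506/5 (H(h) = (39/5 - 56) - 53 = -241/5 - 53 = -506/5)
S = -58958069/66279638 (S = 9490*(-1/11476) + (77 + 646)*(-1/11551) = -4745/5738 + 723*(-1/11551) = -4745/5738 - 723/11551 = -58958069/66279638 ≈ -0.88953)
H(-10) - S = -506/5 - 1*(-58958069/66279638) = -506/5 + 58958069/66279638 = -33242706483/331398190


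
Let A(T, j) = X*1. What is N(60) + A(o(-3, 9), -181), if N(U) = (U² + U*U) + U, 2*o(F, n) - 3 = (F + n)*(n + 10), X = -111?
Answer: 7149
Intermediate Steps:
o(F, n) = 3/2 + (10 + n)*(F + n)/2 (o(F, n) = 3/2 + ((F + n)*(n + 10))/2 = 3/2 + ((F + n)*(10 + n))/2 = 3/2 + ((10 + n)*(F + n))/2 = 3/2 + (10 + n)*(F + n)/2)
N(U) = U + 2*U² (N(U) = (U² + U²) + U = 2*U² + U = U + 2*U²)
A(T, j) = -111 (A(T, j) = -111*1 = -111)
N(60) + A(o(-3, 9), -181) = 60*(1 + 2*60) - 111 = 60*(1 + 120) - 111 = 60*121 - 111 = 7260 - 111 = 7149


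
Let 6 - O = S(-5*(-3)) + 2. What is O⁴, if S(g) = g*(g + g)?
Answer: 39567575056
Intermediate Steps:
S(g) = 2*g² (S(g) = g*(2*g) = 2*g²)
O = -446 (O = 6 - (2*(-5*(-3))² + 2) = 6 - (2*15² + 2) = 6 - (2*225 + 2) = 6 - (450 + 2) = 6 - 1*452 = 6 - 452 = -446)
O⁴ = (-446)⁴ = 39567575056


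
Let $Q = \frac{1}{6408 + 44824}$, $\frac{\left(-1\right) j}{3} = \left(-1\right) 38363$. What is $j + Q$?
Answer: $\frac{5896239649}{51232} \approx 1.1509 \cdot 10^{5}$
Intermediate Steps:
$j = 115089$ ($j = - 3 \left(\left(-1\right) 38363\right) = \left(-3\right) \left(-38363\right) = 115089$)
$Q = \frac{1}{51232} \approx 1.9519 \cdot 10^{-5}$
$j + Q = 115089 + \frac{1}{51232} = \frac{5896239649}{51232}$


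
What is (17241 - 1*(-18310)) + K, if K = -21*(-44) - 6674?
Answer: 29801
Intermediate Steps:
K = -5750 (K = 924 - 6674 = -5750)
(17241 - 1*(-18310)) + K = (17241 - 1*(-18310)) - 5750 = (17241 + 18310) - 5750 = 35551 - 5750 = 29801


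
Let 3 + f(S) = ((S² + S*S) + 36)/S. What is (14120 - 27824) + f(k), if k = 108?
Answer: -40472/3 ≈ -13491.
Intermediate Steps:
f(S) = -3 + (36 + 2*S²)/S (f(S) = -3 + ((S² + S*S) + 36)/S = -3 + ((S² + S²) + 36)/S = -3 + (2*S² + 36)/S = -3 + (36 + 2*S²)/S)
(14120 - 27824) + f(k) = (14120 - 27824) + (-3 + 2*108 + 36/108) = -13704 + (-3 + 216 + 36*(1/108)) = -13704 + (-3 + 216 + ⅓) = -13704 + 640/3 = -40472/3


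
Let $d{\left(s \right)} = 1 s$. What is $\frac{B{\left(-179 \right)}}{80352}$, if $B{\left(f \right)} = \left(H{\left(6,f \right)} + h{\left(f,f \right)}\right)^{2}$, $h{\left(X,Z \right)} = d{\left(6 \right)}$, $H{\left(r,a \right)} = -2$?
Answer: $\frac{1}{5022} \approx 0.00019912$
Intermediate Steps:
$d{\left(s \right)} = s$
$h{\left(X,Z \right)} = 6$
$B{\left(f \right)} = 16$ ($B{\left(f \right)} = \left(-2 + 6\right)^{2} = 4^{2} = 16$)
$\frac{B{\left(-179 \right)}}{80352} = \frac{16}{80352} = 16 \cdot \frac{1}{80352} = \frac{1}{5022}$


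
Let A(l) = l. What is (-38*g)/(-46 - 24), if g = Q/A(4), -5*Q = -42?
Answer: 57/50 ≈ 1.1400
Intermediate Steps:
Q = 42/5 (Q = -1/5*(-42) = 42/5 ≈ 8.4000)
g = 21/10 (g = (42/5)/4 = (42/5)*(1/4) = 21/10 ≈ 2.1000)
(-38*g)/(-46 - 24) = (-38*21/10)/(-46 - 24) = -399/5/(-70) = -399/5*(-1/70) = 57/50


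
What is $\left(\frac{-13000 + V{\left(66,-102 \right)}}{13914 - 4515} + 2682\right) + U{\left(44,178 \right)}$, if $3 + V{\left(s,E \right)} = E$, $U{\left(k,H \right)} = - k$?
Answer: $\frac{24781457}{9399} \approx 2636.6$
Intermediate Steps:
$V{\left(s,E \right)} = -3 + E$
$\left(\frac{-13000 + V{\left(66,-102 \right)}}{13914 - 4515} + 2682\right) + U{\left(44,178 \right)} = \left(\frac{-13000 - 105}{13914 - 4515} + 2682\right) - 44 = \left(\frac{-13000 - 105}{9399} + 2682\right) - 44 = \left(\left(-13105\right) \frac{1}{9399} + 2682\right) - 44 = \left(- \frac{13105}{9399} + 2682\right) - 44 = \frac{25195013}{9399} - 44 = \frac{24781457}{9399}$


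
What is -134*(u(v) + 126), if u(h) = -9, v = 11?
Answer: -15678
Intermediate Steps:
-134*(u(v) + 126) = -134*(-9 + 126) = -134*117 = -15678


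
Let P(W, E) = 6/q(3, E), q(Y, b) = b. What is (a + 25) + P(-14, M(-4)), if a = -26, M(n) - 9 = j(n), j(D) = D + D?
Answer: 5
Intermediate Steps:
j(D) = 2*D
M(n) = 9 + 2*n
P(W, E) = 6/E
(a + 25) + P(-14, M(-4)) = (-26 + 25) + 6/(9 + 2*(-4)) = -1 + 6/(9 - 8) = -1 + 6/1 = -1 + 6*1 = -1 + 6 = 5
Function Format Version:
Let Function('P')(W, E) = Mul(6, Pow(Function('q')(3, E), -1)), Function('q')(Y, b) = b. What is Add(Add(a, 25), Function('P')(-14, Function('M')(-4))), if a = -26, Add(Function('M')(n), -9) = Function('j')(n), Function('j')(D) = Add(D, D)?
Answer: 5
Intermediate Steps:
Function('j')(D) = Mul(2, D)
Function('M')(n) = Add(9, Mul(2, n))
Function('P')(W, E) = Mul(6, Pow(E, -1))
Add(Add(a, 25), Function('P')(-14, Function('M')(-4))) = Add(Add(-26, 25), Mul(6, Pow(Add(9, Mul(2, -4)), -1))) = Add(-1, Mul(6, Pow(Add(9, -8), -1))) = Add(-1, Mul(6, Pow(1, -1))) = Add(-1, Mul(6, 1)) = Add(-1, 6) = 5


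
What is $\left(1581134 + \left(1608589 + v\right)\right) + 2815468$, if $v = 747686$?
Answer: $6752877$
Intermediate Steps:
$\left(1581134 + \left(1608589 + v\right)\right) + 2815468 = \left(1581134 + \left(1608589 + 747686\right)\right) + 2815468 = \left(1581134 + 2356275\right) + 2815468 = 3937409 + 2815468 = 6752877$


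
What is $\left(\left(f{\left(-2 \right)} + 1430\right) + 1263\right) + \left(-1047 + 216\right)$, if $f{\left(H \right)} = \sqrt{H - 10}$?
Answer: $1862 + 2 i \sqrt{3} \approx 1862.0 + 3.4641 i$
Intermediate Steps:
$f{\left(H \right)} = \sqrt{-10 + H}$
$\left(\left(f{\left(-2 \right)} + 1430\right) + 1263\right) + \left(-1047 + 216\right) = \left(\left(\sqrt{-10 - 2} + 1430\right) + 1263\right) + \left(-1047 + 216\right) = \left(\left(\sqrt{-12} + 1430\right) + 1263\right) - 831 = \left(\left(2 i \sqrt{3} + 1430\right) + 1263\right) - 831 = \left(\left(1430 + 2 i \sqrt{3}\right) + 1263\right) - 831 = \left(2693 + 2 i \sqrt{3}\right) - 831 = 1862 + 2 i \sqrt{3}$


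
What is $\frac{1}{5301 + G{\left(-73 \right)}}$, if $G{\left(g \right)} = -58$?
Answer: $\frac{1}{5243} \approx 0.00019073$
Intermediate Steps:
$\frac{1}{5301 + G{\left(-73 \right)}} = \frac{1}{5301 - 58} = \frac{1}{5243}$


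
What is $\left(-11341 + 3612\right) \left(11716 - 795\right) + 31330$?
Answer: $-84377079$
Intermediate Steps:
$\left(-11341 + 3612\right) \left(11716 - 795\right) + 31330 = \left(-7729\right) 10921 + 31330 = -84408409 + 31330 = -84377079$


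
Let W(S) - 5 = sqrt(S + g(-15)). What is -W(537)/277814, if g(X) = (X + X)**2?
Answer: -5/277814 - sqrt(1437)/277814 ≈ -0.00015445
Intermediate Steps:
g(X) = 4*X**2 (g(X) = (2*X)**2 = 4*X**2)
W(S) = 5 + sqrt(900 + S) (W(S) = 5 + sqrt(S + 4*(-15)**2) = 5 + sqrt(S + 4*225) = 5 + sqrt(S + 900) = 5 + sqrt(900 + S))
-W(537)/277814 = -(5 + sqrt(900 + 537))/277814 = -(5 + sqrt(1437))/277814 = -(5/277814 + sqrt(1437)/277814) = -5/277814 - sqrt(1437)/277814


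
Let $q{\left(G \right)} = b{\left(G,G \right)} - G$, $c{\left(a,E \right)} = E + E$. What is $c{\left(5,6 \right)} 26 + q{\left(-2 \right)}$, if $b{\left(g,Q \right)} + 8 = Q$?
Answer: $304$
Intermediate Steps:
$b{\left(g,Q \right)} = -8 + Q$
$c{\left(a,E \right)} = 2 E$
$q{\left(G \right)} = -8$ ($q{\left(G \right)} = \left(-8 + G\right) - G = -8$)
$c{\left(5,6 \right)} 26 + q{\left(-2 \right)} = 2 \cdot 6 \cdot 26 - 8 = 12 \cdot 26 - 8 = 312 - 8 = 304$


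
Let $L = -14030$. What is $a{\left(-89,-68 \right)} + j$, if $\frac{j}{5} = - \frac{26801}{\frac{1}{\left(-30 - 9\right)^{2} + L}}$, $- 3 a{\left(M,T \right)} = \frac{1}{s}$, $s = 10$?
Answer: $\frac{50288056349}{30} \approx 1.6763 \cdot 10^{9}$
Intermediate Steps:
$a{\left(M,T \right)} = - \frac{1}{30}$ ($a{\left(M,T \right)} = - \frac{1}{3 \cdot 10} = \left(- \frac{1}{3}\right) \frac{1}{10} = - \frac{1}{30}$)
$j = 1676268545$ ($j = 5 \left(- \frac{26801}{\frac{1}{\left(-30 - 9\right)^{2} - 14030}}\right) = 5 \left(- \frac{26801}{\frac{1}{\left(-39\right)^{2} - 14030}}\right) = 5 \left(- \frac{26801}{\frac{1}{1521 - 14030}}\right) = 5 \left(- \frac{26801}{\frac{1}{-12509}}\right) = 5 \left(- \frac{26801}{- \frac{1}{12509}}\right) = 5 \left(\left(-26801\right) \left(-12509\right)\right) = 5 \cdot 335253709 = 1676268545$)
$a{\left(-89,-68 \right)} + j = - \frac{1}{30} + 1676268545 = \frac{50288056349}{30}$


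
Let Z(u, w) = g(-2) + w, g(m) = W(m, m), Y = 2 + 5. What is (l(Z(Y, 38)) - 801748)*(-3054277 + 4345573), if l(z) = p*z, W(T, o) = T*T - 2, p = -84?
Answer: -1039632739968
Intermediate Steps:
W(T, o) = -2 + T**2 (W(T, o) = T**2 - 2 = -2 + T**2)
Y = 7
g(m) = -2 + m**2
Z(u, w) = 2 + w (Z(u, w) = (-2 + (-2)**2) + w = (-2 + 4) + w = 2 + w)
l(z) = -84*z
(l(Z(Y, 38)) - 801748)*(-3054277 + 4345573) = (-84*(2 + 38) - 801748)*(-3054277 + 4345573) = (-84*40 - 801748)*1291296 = (-3360 - 801748)*1291296 = -805108*1291296 = -1039632739968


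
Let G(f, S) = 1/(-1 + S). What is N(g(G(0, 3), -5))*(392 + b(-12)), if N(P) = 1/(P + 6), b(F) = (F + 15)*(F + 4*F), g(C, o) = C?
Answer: 424/13 ≈ 32.615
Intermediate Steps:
b(F) = 5*F*(15 + F) (b(F) = (15 + F)*(5*F) = 5*F*(15 + F))
N(P) = 1/(6 + P)
N(g(G(0, 3), -5))*(392 + b(-12)) = (392 + 5*(-12)*(15 - 12))/(6 + 1/(-1 + 3)) = (392 + 5*(-12)*3)/(6 + 1/2) = (392 - 180)/(6 + 1/2) = 212/(13/2) = (2/13)*212 = 424/13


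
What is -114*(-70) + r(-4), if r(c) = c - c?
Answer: 7980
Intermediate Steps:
r(c) = 0
-114*(-70) + r(-4) = -114*(-70) + 0 = 7980 + 0 = 7980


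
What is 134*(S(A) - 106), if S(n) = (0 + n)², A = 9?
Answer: -3350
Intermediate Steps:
S(n) = n²
134*(S(A) - 106) = 134*(9² - 106) = 134*(81 - 106) = 134*(-25) = -3350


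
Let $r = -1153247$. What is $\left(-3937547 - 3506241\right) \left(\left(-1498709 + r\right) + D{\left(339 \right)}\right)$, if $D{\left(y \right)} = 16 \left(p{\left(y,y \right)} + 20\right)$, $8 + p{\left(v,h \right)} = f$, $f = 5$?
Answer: $19738573538992$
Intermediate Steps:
$p{\left(v,h \right)} = -3$ ($p{\left(v,h \right)} = -8 + 5 = -3$)
$D{\left(y \right)} = 272$ ($D{\left(y \right)} = 16 \left(-3 + 20\right) = 16 \cdot 17 = 272$)
$\left(-3937547 - 3506241\right) \left(\left(-1498709 + r\right) + D{\left(339 \right)}\right) = \left(-3937547 - 3506241\right) \left(\left(-1498709 - 1153247\right) + 272\right) = - 7443788 \left(-2651956 + 272\right) = \left(-7443788\right) \left(-2651684\right) = 19738573538992$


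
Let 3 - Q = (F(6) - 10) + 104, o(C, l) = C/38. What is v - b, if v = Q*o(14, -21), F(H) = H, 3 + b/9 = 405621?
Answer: -69361357/19 ≈ -3.6506e+6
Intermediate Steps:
b = 3650562 (b = -27 + 9*405621 = -27 + 3650589 = 3650562)
o(C, l) = C/38 (o(C, l) = C*(1/38) = C/38)
Q = -97 (Q = 3 - ((6 - 10) + 104) = 3 - (-4 + 104) = 3 - 1*100 = 3 - 100 = -97)
v = -679/19 (v = -97*14/38 = -97*7/19 = -679/19 ≈ -35.737)
v - b = -679/19 - 1*3650562 = -679/19 - 3650562 = -69361357/19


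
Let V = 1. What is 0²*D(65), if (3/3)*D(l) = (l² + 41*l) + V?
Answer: 0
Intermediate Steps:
D(l) = 1 + l² + 41*l (D(l) = (l² + 41*l) + 1 = 1 + l² + 41*l)
0²*D(65) = 0²*(1 + 65² + 41*65) = 0*(1 + 4225 + 2665) = 0*6891 = 0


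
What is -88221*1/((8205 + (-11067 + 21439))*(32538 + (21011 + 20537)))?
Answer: -88221/1376295622 ≈ -6.4100e-5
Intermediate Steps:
-88221*1/((8205 + (-11067 + 21439))*(32538 + (21011 + 20537))) = -88221*1/((8205 + 10372)*(32538 + 41548)) = -88221/(18577*74086) = -88221/1376295622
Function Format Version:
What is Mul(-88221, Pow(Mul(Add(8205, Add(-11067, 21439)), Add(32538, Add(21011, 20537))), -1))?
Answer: Rational(-88221, 1376295622) ≈ -6.4100e-5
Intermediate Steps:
Mul(-88221, Pow(Mul(Add(8205, Add(-11067, 21439)), Add(32538, Add(21011, 20537))), -1)) = Mul(-88221, Pow(Mul(Add(8205, 10372), Add(32538, 41548)), -1)) = Mul(-88221, Pow(Mul(18577, 74086), -1)) = Mul(-88221, Pow(1376295622, -1)) = Mul(-88221, Rational(1, 1376295622)) = Rational(-88221, 1376295622)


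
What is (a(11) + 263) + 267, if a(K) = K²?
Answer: 651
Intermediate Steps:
(a(11) + 263) + 267 = (11² + 263) + 267 = (121 + 263) + 267 = 384 + 267 = 651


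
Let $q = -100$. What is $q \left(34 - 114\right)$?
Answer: $8000$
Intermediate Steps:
$q \left(34 - 114\right) = - 100 \left(34 - 114\right) = \left(-100\right) \left(-80\right) = 8000$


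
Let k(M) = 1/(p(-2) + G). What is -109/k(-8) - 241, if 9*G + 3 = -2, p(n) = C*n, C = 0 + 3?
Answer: 4262/9 ≈ 473.56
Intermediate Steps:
C = 3
p(n) = 3*n
G = -5/9 (G = -⅓ + (⅑)*(-2) = -⅓ - 2/9 = -5/9 ≈ -0.55556)
k(M) = -9/59 (k(M) = 1/(3*(-2) - 5/9) = 1/(-6 - 5/9) = 1/(-59/9) = -9/59)
-109/k(-8) - 241 = -109/(-9/59) - 241 = -59/9*(-109) - 241 = 6431/9 - 241 = 4262/9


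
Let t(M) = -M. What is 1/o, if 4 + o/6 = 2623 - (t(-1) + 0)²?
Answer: 1/15708 ≈ 6.3662e-5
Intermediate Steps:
o = 15708 (o = -24 + 6*(2623 - (-1*(-1) + 0)²) = -24 + 6*(2623 - (1 + 0)²) = -24 + 6*(2623 - 1*1²) = -24 + 6*(2623 - 1*1) = -24 + 6*(2623 - 1) = -24 + 6*2622 = -24 + 15732 = 15708)
1/o = 1/15708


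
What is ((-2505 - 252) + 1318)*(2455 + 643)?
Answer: -4458022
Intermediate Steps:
((-2505 - 252) + 1318)*(2455 + 643) = (-2757 + 1318)*3098 = -1439*3098 = -4458022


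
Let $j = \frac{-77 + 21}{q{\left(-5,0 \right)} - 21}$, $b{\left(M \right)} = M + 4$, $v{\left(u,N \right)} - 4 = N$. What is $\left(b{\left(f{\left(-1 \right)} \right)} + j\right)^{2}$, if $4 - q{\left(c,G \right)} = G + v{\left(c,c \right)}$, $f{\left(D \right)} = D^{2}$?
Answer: $\frac{289}{4} \approx 72.25$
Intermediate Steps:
$v{\left(u,N \right)} = 4 + N$
$q{\left(c,G \right)} = - G - c$ ($q{\left(c,G \right)} = 4 - \left(G + \left(4 + c\right)\right) = 4 - \left(4 + G + c\right) = - G - c$)
$b{\left(M \right)} = 4 + M$
$j = \frac{7}{2}$ ($j = \frac{-77 + 21}{\left(\left(-1\right) 0 - -5\right) - 21} = - \frac{56}{\left(0 + 5\right) - 21} = - \frac{56}{5 - 21} = - \frac{56}{-16} = \left(-56\right) \left(- \frac{1}{16}\right) = \frac{7}{2} \approx 3.5$)
$\left(b{\left(f{\left(-1 \right)} \right)} + j\right)^{2} = \left(\left(4 + \left(-1\right)^{2}\right) + \frac{7}{2}\right)^{2} = \left(\left(4 + 1\right) + \frac{7}{2}\right)^{2} = \left(5 + \frac{7}{2}\right)^{2} = \left(\frac{17}{2}\right)^{2} = \frac{289}{4}$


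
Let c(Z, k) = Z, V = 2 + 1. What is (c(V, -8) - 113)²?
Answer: 12100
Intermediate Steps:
V = 3
(c(V, -8) - 113)² = (3 - 113)² = (-110)² = 12100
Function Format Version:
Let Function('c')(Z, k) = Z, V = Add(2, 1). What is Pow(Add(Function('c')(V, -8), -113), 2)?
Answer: 12100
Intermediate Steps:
V = 3
Pow(Add(Function('c')(V, -8), -113), 2) = Pow(Add(3, -113), 2) = Pow(-110, 2) = 12100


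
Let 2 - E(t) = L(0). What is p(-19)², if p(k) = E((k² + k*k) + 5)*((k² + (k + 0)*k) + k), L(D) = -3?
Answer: 12355225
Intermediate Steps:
E(t) = 5 (E(t) = 2 - 1*(-3) = 2 + 3 = 5)
p(k) = 5*k + 10*k² (p(k) = 5*((k² + (k + 0)*k) + k) = 5*((k² + k*k) + k) = 5*((k² + k²) + k) = 5*(2*k² + k) = 5*(k + 2*k²) = 5*k + 10*k²)
p(-19)² = (5*(-19)*(1 + 2*(-19)))² = (5*(-19)*(1 - 38))² = (5*(-19)*(-37))² = 3515² = 12355225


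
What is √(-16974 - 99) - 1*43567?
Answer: -43567 + 3*I*√1897 ≈ -43567.0 + 130.66*I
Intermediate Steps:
√(-16974 - 99) - 1*43567 = √(-17073) - 43567 = 3*I*√1897 - 43567 = -43567 + 3*I*√1897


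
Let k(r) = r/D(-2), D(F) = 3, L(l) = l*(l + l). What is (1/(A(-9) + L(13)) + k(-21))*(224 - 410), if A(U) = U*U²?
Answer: 509268/391 ≈ 1302.5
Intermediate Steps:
L(l) = 2*l² (L(l) = l*(2*l) = 2*l²)
k(r) = r/3
A(U) = U³
(1/(A(-9) + L(13)) + k(-21))*(224 - 410) = (1/((-9)³ + 2*13²) + (⅓)*(-21))*(224 - 410) = (1/(-729 + 2*169) - 7)*(-186) = (1/(-729 + 338) - 7)*(-186) = (1/(-391) - 7)*(-186) = (-1/391 - 7)*(-186) = -2738/391*(-186) = 509268/391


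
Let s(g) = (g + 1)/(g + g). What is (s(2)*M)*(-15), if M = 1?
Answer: -45/4 ≈ -11.250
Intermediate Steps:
s(g) = (1 + g)/(2*g) (s(g) = (1 + g)/((2*g)) = (1 + g)*(1/(2*g)) = (1 + g)/(2*g))
(s(2)*M)*(-15) = (((½)*(1 + 2)/2)*1)*(-15) = (((½)*(½)*3)*1)*(-15) = ((¾)*1)*(-15) = (¾)*(-15) = -45/4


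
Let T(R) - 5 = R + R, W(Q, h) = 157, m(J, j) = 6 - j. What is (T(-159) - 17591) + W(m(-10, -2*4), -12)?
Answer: -17747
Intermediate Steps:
T(R) = 5 + 2*R (T(R) = 5 + (R + R) = 5 + 2*R)
(T(-159) - 17591) + W(m(-10, -2*4), -12) = ((5 + 2*(-159)) - 17591) + 157 = ((5 - 318) - 17591) + 157 = (-313 - 17591) + 157 = -17904 + 157 = -17747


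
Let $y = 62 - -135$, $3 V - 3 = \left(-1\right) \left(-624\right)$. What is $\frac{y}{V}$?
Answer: $\frac{197}{209} \approx 0.94258$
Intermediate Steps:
$V = 209$ ($V = 1 + \frac{\left(-1\right) \left(-624\right)}{3} = 1 + \frac{1}{3} \cdot 624 = 1 + 208 = 209$)
$y = 197$ ($y = 62 + 135 = 197$)
$\frac{y}{V} = \frac{197}{209}$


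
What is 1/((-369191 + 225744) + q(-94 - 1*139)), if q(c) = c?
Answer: -1/143680 ≈ -6.9599e-6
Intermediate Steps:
1/((-369191 + 225744) + q(-94 - 1*139)) = 1/((-369191 + 225744) + (-94 - 1*139)) = 1/(-143447 + (-94 - 139)) = 1/(-143447 - 233) = 1/(-143680) = -1/143680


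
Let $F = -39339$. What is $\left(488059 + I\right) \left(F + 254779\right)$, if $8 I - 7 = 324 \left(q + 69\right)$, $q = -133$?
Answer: $104589198990$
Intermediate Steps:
$I = - \frac{20729}{8}$ ($I = \frac{7}{8} + \frac{324 \left(-133 + 69\right)}{8} = \frac{7}{8} + \frac{324 \left(-64\right)}{8} = \frac{7}{8} + \frac{1}{8} \left(-20736\right) = \frac{7}{8} - 2592 = - \frac{20729}{8} \approx -2591.1$)
$\left(488059 + I\right) \left(F + 254779\right) = \left(488059 - \frac{20729}{8}\right) \left(-39339 + 254779\right) = \frac{3883743}{8} \cdot 215440 = 104589198990$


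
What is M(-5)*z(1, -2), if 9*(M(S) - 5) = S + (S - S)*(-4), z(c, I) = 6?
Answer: 80/3 ≈ 26.667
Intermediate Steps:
M(S) = 5 + S/9 (M(S) = 5 + (S + (S - S)*(-4))/9 = 5 + (S + 0*(-4))/9 = 5 + (S + 0)/9 = 5 + S/9)
M(-5)*z(1, -2) = (5 + (⅑)*(-5))*6 = (5 - 5/9)*6 = (40/9)*6 = 80/3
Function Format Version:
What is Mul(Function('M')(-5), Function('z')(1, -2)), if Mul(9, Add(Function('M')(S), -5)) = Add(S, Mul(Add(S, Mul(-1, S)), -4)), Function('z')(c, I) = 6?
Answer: Rational(80, 3) ≈ 26.667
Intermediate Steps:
Function('M')(S) = Add(5, Mul(Rational(1, 9), S)) (Function('M')(S) = Add(5, Mul(Rational(1, 9), Add(S, Mul(Add(S, Mul(-1, S)), -4)))) = Add(5, Mul(Rational(1, 9), Add(S, Mul(0, -4)))) = Add(5, Mul(Rational(1, 9), Add(S, 0))) = Add(5, Mul(Rational(1, 9), S)))
Mul(Function('M')(-5), Function('z')(1, -2)) = Mul(Add(5, Mul(Rational(1, 9), -5)), 6) = Mul(Add(5, Rational(-5, 9)), 6) = Mul(Rational(40, 9), 6) = Rational(80, 3)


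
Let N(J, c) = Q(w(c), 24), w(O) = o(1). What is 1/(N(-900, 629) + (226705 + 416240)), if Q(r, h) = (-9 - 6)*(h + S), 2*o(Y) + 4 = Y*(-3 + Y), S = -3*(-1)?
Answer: 1/642540 ≈ 1.5563e-6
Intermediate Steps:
S = 3
o(Y) = -2 + Y*(-3 + Y)/2 (o(Y) = -2 + (Y*(-3 + Y))/2 = -2 + Y*(-3 + Y)/2)
w(O) = -3 (w(O) = -2 + (1/2)*1**2 - 3/2*1 = -2 + (1/2)*1 - 3/2 = -2 + 1/2 - 3/2 = -3)
Q(r, h) = -45 - 15*h (Q(r, h) = (-9 - 6)*(h + 3) = -15*(3 + h) = -45 - 15*h)
N(J, c) = -405 (N(J, c) = -45 - 15*24 = -45 - 360 = -405)
1/(N(-900, 629) + (226705 + 416240)) = 1/(-405 + (226705 + 416240)) = 1/(-405 + 642945) = 1/642540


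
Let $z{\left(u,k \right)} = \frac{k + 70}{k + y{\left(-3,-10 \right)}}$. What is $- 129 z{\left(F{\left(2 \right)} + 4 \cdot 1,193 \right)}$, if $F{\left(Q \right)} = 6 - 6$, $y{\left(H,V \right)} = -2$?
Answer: $- \frac{33927}{191} \approx -177.63$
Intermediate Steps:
$F{\left(Q \right)} = 0$ ($F{\left(Q \right)} = 6 - 6 = 0$)
$z{\left(u,k \right)} = \frac{70 + k}{-2 + k}$ ($z{\left(u,k \right)} = \frac{k + 70}{k - 2} = \frac{70 + k}{-2 + k}$)
$- 129 z{\left(F{\left(2 \right)} + 4 \cdot 1,193 \right)} = - 129 \frac{70 + 193}{-2 + 193} = - 129 \cdot \frac{1}{191} \cdot 263 = \left(-129\right) \frac{263}{191} = - \frac{33927}{191}$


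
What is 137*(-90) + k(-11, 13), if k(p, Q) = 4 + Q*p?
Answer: -12469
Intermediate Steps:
137*(-90) + k(-11, 13) = 137*(-90) + (4 + 13*(-11)) = -12330 + (4 - 143) = -12330 - 139 = -12469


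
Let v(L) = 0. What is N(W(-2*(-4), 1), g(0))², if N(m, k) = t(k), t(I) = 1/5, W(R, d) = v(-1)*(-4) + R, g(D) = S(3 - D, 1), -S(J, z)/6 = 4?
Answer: 1/25 ≈ 0.040000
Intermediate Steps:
S(J, z) = -24 (S(J, z) = -6*4 = -24)
g(D) = -24
W(R, d) = R (W(R, d) = 0*(-4) + R = 0 + R = R)
t(I) = ⅕
N(m, k) = ⅕
N(W(-2*(-4), 1), g(0))² = (⅕)² = 1/25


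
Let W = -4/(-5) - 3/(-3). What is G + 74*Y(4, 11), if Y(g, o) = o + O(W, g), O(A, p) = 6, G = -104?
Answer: 1154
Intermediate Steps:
W = 9/5 (W = -4*(-⅕) - 3*(-⅓) = ⅘ + 1 = 9/5 ≈ 1.8000)
Y(g, o) = 6 + o (Y(g, o) = o + 6 = 6 + o)
G + 74*Y(4, 11) = -104 + 74*(6 + 11) = -104 + 74*17 = -104 + 1258 = 1154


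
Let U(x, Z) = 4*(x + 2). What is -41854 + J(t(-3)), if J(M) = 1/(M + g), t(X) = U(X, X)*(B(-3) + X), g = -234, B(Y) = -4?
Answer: -8621925/206 ≈ -41854.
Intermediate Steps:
U(x, Z) = 8 + 4*x (U(x, Z) = 4*(2 + x) = 8 + 4*x)
t(X) = (-4 + X)*(8 + 4*X) (t(X) = (8 + 4*X)*(-4 + X) = (-4 + X)*(8 + 4*X))
J(M) = 1/(-234 + M) (J(M) = 1/(M - 234) = 1/(-234 + M))
-41854 + J(t(-3)) = -41854 + 1/(-234 + 4*(-4 - 3)*(2 - 3)) = -41854 + 1/(-234 + 4*(-7)*(-1)) = -41854 + 1/(-234 + 28) = -41854 + 1/(-206) = -41854 - 1/206 = -8621925/206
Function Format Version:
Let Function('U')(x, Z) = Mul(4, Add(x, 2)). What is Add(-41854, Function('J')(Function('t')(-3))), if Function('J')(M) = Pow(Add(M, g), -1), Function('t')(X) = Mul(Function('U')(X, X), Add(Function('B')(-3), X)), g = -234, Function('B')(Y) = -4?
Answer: Rational(-8621925, 206) ≈ -41854.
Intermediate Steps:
Function('U')(x, Z) = Add(8, Mul(4, x)) (Function('U')(x, Z) = Mul(4, Add(2, x)) = Add(8, Mul(4, x)))
Function('t')(X) = Mul(Add(-4, X), Add(8, Mul(4, X))) (Function('t')(X) = Mul(Add(8, Mul(4, X)), Add(-4, X)) = Mul(Add(-4, X), Add(8, Mul(4, X))))
Function('J')(M) = Pow(Add(-234, M), -1) (Function('J')(M) = Pow(Add(M, -234), -1) = Pow(Add(-234, M), -1))
Add(-41854, Function('J')(Function('t')(-3))) = Add(-41854, Pow(Add(-234, Mul(4, Add(-4, -3), Add(2, -3))), -1)) = Add(-41854, Pow(Add(-234, Mul(4, -7, -1)), -1)) = Add(-41854, Pow(Add(-234, 28), -1)) = Add(-41854, Pow(-206, -1)) = Add(-41854, Rational(-1, 206)) = Rational(-8621925, 206)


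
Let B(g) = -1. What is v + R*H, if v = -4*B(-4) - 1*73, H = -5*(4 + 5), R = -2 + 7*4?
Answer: -1239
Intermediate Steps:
R = 26 (R = -2 + 28 = 26)
H = -45 (H = -5*9 = -45)
v = -69 (v = -4*(-1) - 1*73 = 4 - 73 = -69)
v + R*H = -69 + 26*(-45) = -69 - 1170 = -1239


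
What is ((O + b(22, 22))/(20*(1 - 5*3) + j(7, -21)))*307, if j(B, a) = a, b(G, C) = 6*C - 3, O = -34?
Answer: -29165/301 ≈ -96.894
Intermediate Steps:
b(G, C) = -3 + 6*C
((O + b(22, 22))/(20*(1 - 5*3) + j(7, -21)))*307 = ((-34 + (-3 + 6*22))/(20*(1 - 5*3) - 21))*307 = ((-34 + (-3 + 132))/(20*(1 - 15) - 21))*307 = ((-34 + 129)/(20*(-14) - 21))*307 = (95/(-280 - 21))*307 = (95/(-301))*307 = (95*(-1/301))*307 = -95/301*307 = -29165/301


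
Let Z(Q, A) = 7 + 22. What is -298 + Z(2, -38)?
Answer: -269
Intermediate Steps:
Z(Q, A) = 29
-298 + Z(2, -38) = -298 + 29 = -269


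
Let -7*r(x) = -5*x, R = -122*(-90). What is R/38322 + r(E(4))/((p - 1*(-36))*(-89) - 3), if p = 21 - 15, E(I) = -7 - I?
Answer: 16091165/55752123 ≈ 0.28862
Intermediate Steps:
p = 6
R = 10980
r(x) = 5*x/7 (r(x) = -(-5)*x/7 = 5*x/7)
R/38322 + r(E(4))/((p - 1*(-36))*(-89) - 3) = 10980/38322 + (5*(-7 - 1*4)/7)/((6 - 1*(-36))*(-89) - 3) = 10980*(1/38322) + (5*(-7 - 4)/7)/((6 + 36)*(-89) - 3) = 610/2129 + ((5/7)*(-11))/(42*(-89) - 3) = 610/2129 - 55/(7*(-3738 - 3)) = 610/2129 - 55/7/(-3741) = 610/2129 - 55/7*(-1/3741) = 610/2129 + 55/26187 = 16091165/55752123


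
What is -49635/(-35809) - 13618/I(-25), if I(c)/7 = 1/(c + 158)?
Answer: -9265242643/35809 ≈ -2.5874e+5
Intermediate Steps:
I(c) = 7/(158 + c) (I(c) = 7/(c + 158) = 7/(158 + c))
-49635/(-35809) - 13618/I(-25) = -49635/(-35809) - 13618/(7/(158 - 25)) = -49635*(-1/35809) - 13618/(7/133) = 49635/35809 - 13618/(7*(1/133)) = 49635/35809 - 13618/1/19 = 49635/35809 - 13618*19 = 49635/35809 - 258742 = -9265242643/35809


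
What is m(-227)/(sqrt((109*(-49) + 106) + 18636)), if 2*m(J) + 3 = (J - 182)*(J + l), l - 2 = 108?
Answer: 7975*sqrt(1489)/1489 ≈ 206.67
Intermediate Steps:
l = 110 (l = 2 + 108 = 110)
m(J) = -3/2 + (-182 + J)*(110 + J)/2 (m(J) = -3/2 + ((J - 182)*(J + 110))/2 = -3/2 + ((-182 + J)*(110 + J))/2 = -3/2 + (-182 + J)*(110 + J)/2)
m(-227)/(sqrt((109*(-49) + 106) + 18636)) = (-20023/2 + (1/2)*(-227)**2 - 36*(-227))/(sqrt((109*(-49) + 106) + 18636)) = (-20023/2 + (1/2)*51529 + 8172)/(sqrt((-5341 + 106) + 18636)) = (-20023/2 + 51529/2 + 8172)/(sqrt(-5235 + 18636)) = 23925/(sqrt(13401)) = 23925/((3*sqrt(1489))) = 23925*(sqrt(1489)/4467) = 7975*sqrt(1489)/1489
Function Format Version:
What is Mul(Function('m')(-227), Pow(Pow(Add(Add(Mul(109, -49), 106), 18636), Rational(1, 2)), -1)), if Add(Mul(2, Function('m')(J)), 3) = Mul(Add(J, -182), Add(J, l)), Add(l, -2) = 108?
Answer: Mul(Rational(7975, 1489), Pow(1489, Rational(1, 2))) ≈ 206.67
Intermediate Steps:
l = 110 (l = Add(2, 108) = 110)
Function('m')(J) = Add(Rational(-3, 2), Mul(Rational(1, 2), Add(-182, J), Add(110, J))) (Function('m')(J) = Add(Rational(-3, 2), Mul(Rational(1, 2), Mul(Add(J, -182), Add(J, 110)))) = Add(Rational(-3, 2), Mul(Rational(1, 2), Mul(Add(-182, J), Add(110, J)))) = Add(Rational(-3, 2), Mul(Rational(1, 2), Add(-182, J), Add(110, J))))
Mul(Function('m')(-227), Pow(Pow(Add(Add(Mul(109, -49), 106), 18636), Rational(1, 2)), -1)) = Mul(Add(Rational(-20023, 2), Mul(Rational(1, 2), Pow(-227, 2)), Mul(-36, -227)), Pow(Pow(Add(Add(Mul(109, -49), 106), 18636), Rational(1, 2)), -1)) = Mul(Add(Rational(-20023, 2), Mul(Rational(1, 2), 51529), 8172), Pow(Pow(Add(Add(-5341, 106), 18636), Rational(1, 2)), -1)) = Mul(Add(Rational(-20023, 2), Rational(51529, 2), 8172), Pow(Pow(Add(-5235, 18636), Rational(1, 2)), -1)) = Mul(23925, Pow(Pow(13401, Rational(1, 2)), -1)) = Mul(23925, Pow(Mul(3, Pow(1489, Rational(1, 2))), -1)) = Mul(23925, Mul(Rational(1, 4467), Pow(1489, Rational(1, 2)))) = Mul(Rational(7975, 1489), Pow(1489, Rational(1, 2)))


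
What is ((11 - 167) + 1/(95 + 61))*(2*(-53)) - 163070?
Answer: -11429705/78 ≈ -1.4653e+5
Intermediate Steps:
((11 - 167) + 1/(95 + 61))*(2*(-53)) - 163070 = (-156 + 1/156)*(-106) - 163070 = -24335/156*(-106) - 163070 = 1289755/78 - 163070 = -11429705/78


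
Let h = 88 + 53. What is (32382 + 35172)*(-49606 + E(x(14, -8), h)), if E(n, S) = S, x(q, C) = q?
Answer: -3341558610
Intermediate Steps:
h = 141
(32382 + 35172)*(-49606 + E(x(14, -8), h)) = (32382 + 35172)*(-49606 + 141) = 67554*(-49465) = -3341558610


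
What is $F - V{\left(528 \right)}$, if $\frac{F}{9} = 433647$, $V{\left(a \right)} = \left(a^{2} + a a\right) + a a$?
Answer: $3066471$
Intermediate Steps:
$V{\left(a \right)} = 3 a^{2}$ ($V{\left(a \right)} = \left(a^{2} + a^{2}\right) + a^{2} = 2 a^{2} + a^{2} = 3 a^{2}$)
$F = 3902823$ ($F = 9 \cdot 433647 = 3902823$)
$F - V{\left(528 \right)} = 3902823 - 3 \cdot 528^{2} = 3902823 - 3 \cdot 278784 = 3902823 - 836352 = 3066471$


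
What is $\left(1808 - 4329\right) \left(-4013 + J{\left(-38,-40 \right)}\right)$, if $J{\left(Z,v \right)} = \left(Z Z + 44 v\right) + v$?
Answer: $11014249$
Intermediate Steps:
$J{\left(Z,v \right)} = Z^{2} + 45 v$ ($J{\left(Z,v \right)} = \left(Z^{2} + 44 v\right) + v = Z^{2} + 45 v$)
$\left(1808 - 4329\right) \left(-4013 + J{\left(-38,-40 \right)}\right) = \left(1808 - 4329\right) \left(-4013 + \left(\left(-38\right)^{2} + 45 \left(-40\right)\right)\right) = - 2521 \left(-4013 + \left(1444 - 1800\right)\right) = - 2521 \left(-4013 - 356\right) = \left(-2521\right) \left(-4369\right) = 11014249$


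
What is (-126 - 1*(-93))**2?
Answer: 1089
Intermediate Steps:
(-126 - 1*(-93))**2 = (-126 + 93)**2 = (-33)**2 = 1089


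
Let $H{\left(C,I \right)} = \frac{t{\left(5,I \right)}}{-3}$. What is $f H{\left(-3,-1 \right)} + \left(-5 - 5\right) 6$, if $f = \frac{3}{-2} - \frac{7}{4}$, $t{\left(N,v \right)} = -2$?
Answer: $- \frac{373}{6} \approx -62.167$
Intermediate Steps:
$f = - \frac{13}{4}$ ($f = 3 \left(- \frac{1}{2}\right) - \frac{7}{4} = - \frac{3}{2} - \frac{7}{4} = - \frac{13}{4} \approx -3.25$)
$H{\left(C,I \right)} = \frac{2}{3}$ ($H{\left(C,I \right)} = - \frac{2}{-3} = \left(-2\right) \left(- \frac{1}{3}\right) = \frac{2}{3}$)
$f H{\left(-3,-1 \right)} + \left(-5 - 5\right) 6 = \left(- \frac{13}{4}\right) \frac{2}{3} + \left(-5 - 5\right) 6 = - \frac{13}{6} - 60 = - \frac{373}{6}$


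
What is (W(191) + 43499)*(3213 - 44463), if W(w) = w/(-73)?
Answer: -130978485000/73 ≈ -1.7942e+9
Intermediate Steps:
W(w) = -w/73 (W(w) = w*(-1/73) = -w/73)
(W(191) + 43499)*(3213 - 44463) = (-1/73*191 + 43499)*(3213 - 44463) = (-191/73 + 43499)*(-41250) = (3175236/73)*(-41250) = -130978485000/73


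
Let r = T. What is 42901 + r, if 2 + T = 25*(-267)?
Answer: 36224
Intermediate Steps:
T = -6677 (T = -2 + 25*(-267) = -2 - 6675 = -6677)
r = -6677
42901 + r = 42901 - 6677 = 36224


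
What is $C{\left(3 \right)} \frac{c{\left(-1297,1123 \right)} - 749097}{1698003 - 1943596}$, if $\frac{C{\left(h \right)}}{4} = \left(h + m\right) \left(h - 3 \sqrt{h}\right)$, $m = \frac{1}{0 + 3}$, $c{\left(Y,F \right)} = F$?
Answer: $\frac{29918960}{245593} - \frac{29918960 \sqrt{3}}{245593} \approx -89.181$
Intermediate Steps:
$m = \frac{1}{3} \approx 0.33333$
$C{\left(h \right)} = 4 \left(\frac{1}{3} + h\right) \left(h - 3 \sqrt{h}\right)$ ($C{\left(h \right)} = 4 \left(h + \frac{1}{3}\right) \left(h - 3 \sqrt{h}\right) = 4 \left(\frac{1}{3} + h\right) \left(h - 3 \sqrt{h}\right)$)
$C{\left(3 \right)} \frac{c{\left(-1297,1123 \right)} - 749097}{1698003 - 1943596} = \left(- 12 \cdot 3^{\frac{3}{2}} - 4 \sqrt{3} + 4 \cdot 3^{2} + \frac{4}{3} \cdot 3\right) \frac{1123 - 749097}{1698003 - 1943596} = \left(- 12 \cdot 3 \sqrt{3} - 4 \sqrt{3} + 4 \cdot 9 + 4\right) \left(- \frac{747974}{-245593}\right) = \left(- 36 \sqrt{3} - 4 \sqrt{3} + 36 + 4\right) \left(\left(-747974\right) \left(- \frac{1}{245593}\right)\right) = \left(40 - 40 \sqrt{3}\right) \frac{747974}{245593} = \frac{29918960}{245593} - \frac{29918960 \sqrt{3}}{245593}$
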